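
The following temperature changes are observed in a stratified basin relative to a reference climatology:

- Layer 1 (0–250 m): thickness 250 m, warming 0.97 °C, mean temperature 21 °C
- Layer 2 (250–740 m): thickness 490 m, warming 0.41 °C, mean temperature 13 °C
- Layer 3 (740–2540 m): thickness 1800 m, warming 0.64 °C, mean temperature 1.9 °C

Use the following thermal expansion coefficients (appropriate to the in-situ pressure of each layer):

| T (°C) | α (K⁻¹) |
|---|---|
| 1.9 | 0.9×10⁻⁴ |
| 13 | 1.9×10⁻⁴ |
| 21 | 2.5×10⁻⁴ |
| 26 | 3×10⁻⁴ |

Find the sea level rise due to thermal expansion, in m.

Layer 1 at 21 °C → α = 2.5×10⁻⁴ K⁻¹
Layer 2 at 13 °C → α = 1.9×10⁻⁴ K⁻¹
Layer 3 at 1.9 °C → α = 0.9×10⁻⁴ K⁻¹
Layer 1: 250 × 0.97 × 2.5×10⁻⁴ = 0.060625 m
250–740 m: 1.9×10⁻⁴ × 0.41 × 490 = 0.038171 m
740–2540 m: 0.9×10⁻⁴ × 1800 × 0.64 = 0.10368 m
Δh = 0.060625 + 0.038171 + 0.10368 = 0.202476 m

0.20 m of thermosteric rise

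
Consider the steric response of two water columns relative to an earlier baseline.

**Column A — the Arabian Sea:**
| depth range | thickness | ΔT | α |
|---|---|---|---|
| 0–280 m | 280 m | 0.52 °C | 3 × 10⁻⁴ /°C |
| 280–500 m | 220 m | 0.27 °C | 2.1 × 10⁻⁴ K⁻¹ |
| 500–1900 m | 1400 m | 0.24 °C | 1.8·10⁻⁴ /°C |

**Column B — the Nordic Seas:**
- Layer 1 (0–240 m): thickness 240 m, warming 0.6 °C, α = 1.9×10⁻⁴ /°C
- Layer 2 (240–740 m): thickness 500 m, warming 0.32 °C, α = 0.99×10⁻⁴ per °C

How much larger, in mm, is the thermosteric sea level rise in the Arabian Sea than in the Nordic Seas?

Δh_A − Δh_B ≈ 73.4 mm

A 280 × 0.52 × 3×10⁻⁴ = 0.04368 m
A Layer 2: 220 × 0.27 × 2.1×10⁻⁴ = 0.012474 m
A 500–1900 m: 1400 × 1.8×10⁻⁴ × 0.24 = 0.06048 m
A total: 0.116634 m
B 0–240 m: 1.9×10⁻⁴ × 0.6 × 240 = 0.02736 m
B 0.99×10⁻⁴ × 0.32 × 500 = 0.01584 m
B total: 0.04320 m
Difference: 0.116634 − 0.04320 = 0.073434 m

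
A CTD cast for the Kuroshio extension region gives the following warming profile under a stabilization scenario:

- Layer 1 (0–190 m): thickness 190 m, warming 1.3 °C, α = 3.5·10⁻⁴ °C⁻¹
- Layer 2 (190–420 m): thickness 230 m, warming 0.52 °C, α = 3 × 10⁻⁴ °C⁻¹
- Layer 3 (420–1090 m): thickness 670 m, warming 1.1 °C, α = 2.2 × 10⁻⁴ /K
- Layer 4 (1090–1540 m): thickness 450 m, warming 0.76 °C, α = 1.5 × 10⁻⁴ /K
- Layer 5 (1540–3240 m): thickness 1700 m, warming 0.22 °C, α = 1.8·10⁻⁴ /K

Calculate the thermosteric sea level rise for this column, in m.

Δh ≈ 0.403 m

0–190 m: 3.5×10⁻⁴ × 190 × 1.3 = 0.08645 m
190–420 m: 3×10⁻⁴ × 230 × 0.52 = 0.03588 m
420–1090 m: 2.2×10⁻⁴ × 1.1 × 670 = 0.16214 m
Layer 4: 450 × 1.5×10⁻⁴ × 0.76 = 0.05130 m
Layer 5: 0.22 × 1.8×10⁻⁴ × 1700 = 0.06732 m
Δh = 0.08645 + 0.03588 + 0.16214 + 0.05130 + 0.06732 = 0.40309 m ≈ 0.403 m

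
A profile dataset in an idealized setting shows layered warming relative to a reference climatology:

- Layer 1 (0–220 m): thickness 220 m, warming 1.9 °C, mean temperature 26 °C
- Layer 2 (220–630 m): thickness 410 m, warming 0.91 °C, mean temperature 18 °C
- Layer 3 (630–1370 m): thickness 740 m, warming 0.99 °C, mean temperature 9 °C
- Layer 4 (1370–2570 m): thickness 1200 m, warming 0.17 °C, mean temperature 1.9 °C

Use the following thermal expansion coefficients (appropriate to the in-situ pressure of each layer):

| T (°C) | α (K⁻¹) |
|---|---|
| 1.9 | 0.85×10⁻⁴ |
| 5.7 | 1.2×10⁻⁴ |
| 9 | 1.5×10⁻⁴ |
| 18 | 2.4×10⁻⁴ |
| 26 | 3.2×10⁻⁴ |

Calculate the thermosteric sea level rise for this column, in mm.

Δh = 351 mm

Layer 1 at 26 °C → α = 3.2×10⁻⁴ K⁻¹
Layer 2 at 18 °C → α = 2.4×10⁻⁴ K⁻¹
Layer 3 at 9 °C → α = 1.5×10⁻⁴ K⁻¹
Layer 4 at 1.9 °C → α = 0.85×10⁻⁴ K⁻¹
0–220 m: 220 × 1.9 × 3.2×10⁻⁴ = 0.13376 m
220–630 m: 0.91 × 2.4×10⁻⁴ × 410 = 0.089544 m
Layer 3: 740 × 0.99 × 1.5×10⁻⁴ = 0.10989 m
1200 × 0.85×10⁻⁴ × 0.17 = 0.01734 m
Δh = 0.13376 + 0.089544 + 0.10989 + 0.01734 = 0.350534 m ≈ 351 mm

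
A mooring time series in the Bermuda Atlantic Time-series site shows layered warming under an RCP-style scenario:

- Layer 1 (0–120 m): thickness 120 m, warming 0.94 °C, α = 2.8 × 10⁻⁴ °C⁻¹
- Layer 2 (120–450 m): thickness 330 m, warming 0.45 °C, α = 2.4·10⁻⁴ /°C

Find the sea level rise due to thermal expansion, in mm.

Δh ≈ 67.2 mm

0–120 m: 120 × 2.8×10⁻⁴ × 0.94 = 0.031584 m
120–450 m: 2.4×10⁻⁴ × 330 × 0.45 = 0.03564 m
Δh = 0.031584 + 0.03564 = 0.067224 m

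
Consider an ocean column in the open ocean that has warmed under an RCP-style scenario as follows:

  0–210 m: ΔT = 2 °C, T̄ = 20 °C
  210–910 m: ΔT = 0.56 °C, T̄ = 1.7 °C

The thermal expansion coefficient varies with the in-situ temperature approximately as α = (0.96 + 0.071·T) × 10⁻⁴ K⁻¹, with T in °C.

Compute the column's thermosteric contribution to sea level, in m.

Layer 1: α = (0.96 + 0.071×20)×10⁻⁴ = 2.38×10⁻⁴ K⁻¹
Layer 2: α = (0.96 + 0.071×1.7)×10⁻⁴ = 1.0807×10⁻⁴ K⁻¹
0–210 m: 2 × 210 × 2.38×10⁻⁴ = 0.09996 m
210–910 m: 0.56 × 700 × 1.0807×10⁻⁴ = 0.04236344 m
Δh = 0.09996 + 0.04236344 = 0.14232344 m

0.14 m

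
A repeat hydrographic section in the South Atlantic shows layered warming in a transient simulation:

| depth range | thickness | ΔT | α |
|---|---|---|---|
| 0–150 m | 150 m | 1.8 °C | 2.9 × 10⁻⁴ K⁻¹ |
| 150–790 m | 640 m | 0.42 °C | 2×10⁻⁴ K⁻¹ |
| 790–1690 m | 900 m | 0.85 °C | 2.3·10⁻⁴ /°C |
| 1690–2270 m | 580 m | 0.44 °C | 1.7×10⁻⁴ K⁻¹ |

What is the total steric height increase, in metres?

Layer 1: 150 × 1.8 × 2.9×10⁻⁴ = 0.07830 m
150–790 m: 0.42 × 2×10⁻⁴ × 640 = 0.05376 m
2.3×10⁻⁴ × 0.85 × 900 = 0.17595 m
1690–2270 m: 1.7×10⁻⁴ × 580 × 0.44 = 0.043384 m
Δh = 0.07830 + 0.05376 + 0.17595 + 0.043384 = 0.351394 m ≈ 0.351 m

0.351 m of thermosteric rise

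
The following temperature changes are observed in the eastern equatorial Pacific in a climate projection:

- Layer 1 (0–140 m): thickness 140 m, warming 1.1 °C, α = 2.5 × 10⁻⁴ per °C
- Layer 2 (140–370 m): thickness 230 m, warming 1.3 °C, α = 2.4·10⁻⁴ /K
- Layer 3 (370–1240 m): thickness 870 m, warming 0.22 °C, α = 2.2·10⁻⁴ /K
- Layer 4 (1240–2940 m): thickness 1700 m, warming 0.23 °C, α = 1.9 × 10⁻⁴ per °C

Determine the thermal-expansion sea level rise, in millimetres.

Δh = 230 mm

1.1 × 140 × 2.5×10⁻⁴ = 0.03850 m
Layer 2: 230 × 1.3 × 2.4×10⁻⁴ = 0.07176 m
2.2×10⁻⁴ × 0.22 × 870 = 0.042108 m
1.9×10⁻⁴ × 0.23 × 1700 = 0.07429 m
Δh = 0.03850 + 0.07176 + 0.042108 + 0.07429 = 0.226658 m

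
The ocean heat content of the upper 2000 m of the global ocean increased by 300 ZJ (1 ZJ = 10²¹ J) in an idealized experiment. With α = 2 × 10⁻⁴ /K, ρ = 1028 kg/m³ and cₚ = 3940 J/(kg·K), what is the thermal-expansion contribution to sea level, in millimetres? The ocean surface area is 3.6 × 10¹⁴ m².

Δh = 41.1 mm

Per unit area: Q = 300×10²¹ / (3.6×10¹⁴) ≈ 8.333×10⁸ J/m²
Δh = αQ/(ρcₚ) = 2×10⁻⁴ × 8.333×10⁸ / (1028 × 3940) ≈ 0.041147 m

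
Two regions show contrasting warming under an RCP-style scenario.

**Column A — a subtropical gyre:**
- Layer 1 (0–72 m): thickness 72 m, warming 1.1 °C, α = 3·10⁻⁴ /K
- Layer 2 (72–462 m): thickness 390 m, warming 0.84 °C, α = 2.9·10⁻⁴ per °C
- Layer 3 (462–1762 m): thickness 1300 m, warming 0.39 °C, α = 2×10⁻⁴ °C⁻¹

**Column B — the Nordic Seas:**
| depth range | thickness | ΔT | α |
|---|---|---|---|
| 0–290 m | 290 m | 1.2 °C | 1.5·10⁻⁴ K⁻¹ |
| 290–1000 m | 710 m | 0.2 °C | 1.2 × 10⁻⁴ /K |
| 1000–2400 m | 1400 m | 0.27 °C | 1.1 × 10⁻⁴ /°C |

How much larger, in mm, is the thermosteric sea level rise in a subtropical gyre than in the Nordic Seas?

A Layer 1: 1.1 × 3×10⁻⁴ × 72 = 0.02376 m
A Layer 2: 390 × 0.84 × 2.9×10⁻⁴ = 0.095004 m
A 2×10⁻⁴ × 1300 × 0.39 = 0.10140 m
A total: 0.220164 m
B 0–290 m: 1.5×10⁻⁴ × 290 × 1.2 = 0.05220 m
B 290–1000 m: 0.2 × 1.2×10⁻⁴ × 710 = 0.01704 m
B Layer 3: 1400 × 1.1×10⁻⁴ × 0.27 = 0.04158 m
B total: 0.11082 m
Difference: 0.220164 − 0.11082 = 0.109344 m

Δh_A − Δh_B ≈ 110 mm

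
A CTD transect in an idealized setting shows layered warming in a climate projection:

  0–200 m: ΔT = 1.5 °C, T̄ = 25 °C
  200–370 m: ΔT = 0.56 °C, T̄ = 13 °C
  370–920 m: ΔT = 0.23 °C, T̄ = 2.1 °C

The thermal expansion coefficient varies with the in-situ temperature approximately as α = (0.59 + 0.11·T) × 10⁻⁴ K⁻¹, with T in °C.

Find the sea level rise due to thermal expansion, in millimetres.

about 130 mm

Layer 1: α = (0.59 + 0.11×25)×10⁻⁴ = 3.34×10⁻⁴ K⁻¹
Layer 2: α = (0.59 + 0.11×13)×10⁻⁴ = 2.02×10⁻⁴ K⁻¹
Layer 3: α = (0.59 + 0.11×2.1)×10⁻⁴ = 0.821×10⁻⁴ K⁻¹
1.5 × 200 × 3.34×10⁻⁴ = 0.10020 m
170 × 2.02×10⁻⁴ × 0.56 = 0.0192304 m
550 × 0.821×10⁻⁴ × 0.23 = 0.01038565 m
Δh = 0.10020 + 0.0192304 + 0.01038565 = 0.12981605 m ≈ 130 mm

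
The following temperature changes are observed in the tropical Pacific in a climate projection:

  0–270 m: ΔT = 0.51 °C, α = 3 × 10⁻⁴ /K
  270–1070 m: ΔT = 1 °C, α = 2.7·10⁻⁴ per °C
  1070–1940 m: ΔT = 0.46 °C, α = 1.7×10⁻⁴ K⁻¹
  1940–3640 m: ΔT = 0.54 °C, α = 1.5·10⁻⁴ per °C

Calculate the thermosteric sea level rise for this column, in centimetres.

Δh ≈ 46 cm

0–270 m: 0.51 × 3×10⁻⁴ × 270 = 0.04131 m
Layer 2: 2.7×10⁻⁴ × 800 × 1 = 0.21600 m
Layer 3: 0.46 × 870 × 1.7×10⁻⁴ = 0.068034 m
Layer 4: 1700 × 0.54 × 1.5×10⁻⁴ = 0.13770 m
Δh = 0.04131 + 0.21600 + 0.068034 + 0.13770 = 0.463044 m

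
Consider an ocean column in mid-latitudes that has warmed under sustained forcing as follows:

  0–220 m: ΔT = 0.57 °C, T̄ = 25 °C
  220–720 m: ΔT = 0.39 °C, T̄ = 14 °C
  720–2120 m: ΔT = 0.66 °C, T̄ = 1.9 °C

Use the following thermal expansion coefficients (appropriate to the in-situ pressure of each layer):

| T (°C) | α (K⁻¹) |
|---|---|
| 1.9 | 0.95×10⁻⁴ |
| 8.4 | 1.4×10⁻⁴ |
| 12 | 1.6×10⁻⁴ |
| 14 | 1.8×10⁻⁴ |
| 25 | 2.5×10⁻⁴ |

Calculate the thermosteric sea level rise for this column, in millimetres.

Δh = 154 mm

Layer 1 at 25 °C → α = 2.5×10⁻⁴ K⁻¹
Layer 2 at 14 °C → α = 1.8×10⁻⁴ K⁻¹
Layer 3 at 1.9 °C → α = 0.95×10⁻⁴ K⁻¹
Layer 1: 0.57 × 2.5×10⁻⁴ × 220 = 0.03135 m
220–720 m: 0.39 × 1.8×10⁻⁴ × 500 = 0.03510 m
720–2120 m: 1400 × 0.66 × 0.95×10⁻⁴ = 0.08778 m
Δh = 0.03135 + 0.03510 + 0.08778 = 0.15423 m ≈ 154 mm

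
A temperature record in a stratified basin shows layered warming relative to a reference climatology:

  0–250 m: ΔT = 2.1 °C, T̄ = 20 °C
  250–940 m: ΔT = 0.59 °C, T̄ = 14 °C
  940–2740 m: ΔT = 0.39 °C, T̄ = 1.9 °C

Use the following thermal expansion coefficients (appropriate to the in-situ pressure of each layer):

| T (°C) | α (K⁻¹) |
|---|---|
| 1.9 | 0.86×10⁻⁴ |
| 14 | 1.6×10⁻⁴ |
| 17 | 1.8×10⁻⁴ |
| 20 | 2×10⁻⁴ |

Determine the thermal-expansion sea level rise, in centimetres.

Layer 1 at 20 °C → α = 2×10⁻⁴ K⁻¹
Layer 2 at 14 °C → α = 1.6×10⁻⁴ K⁻¹
Layer 3 at 1.9 °C → α = 0.86×10⁻⁴ K⁻¹
2×10⁻⁴ × 250 × 2.1 = 0.10500 m
690 × 1.6×10⁻⁴ × 0.59 = 0.065136 m
940–2740 m: 0.86×10⁻⁴ × 1800 × 0.39 = 0.060372 m
Δh = 0.10500 + 0.065136 + 0.060372 = 0.230508 m

23.1 cm of thermosteric rise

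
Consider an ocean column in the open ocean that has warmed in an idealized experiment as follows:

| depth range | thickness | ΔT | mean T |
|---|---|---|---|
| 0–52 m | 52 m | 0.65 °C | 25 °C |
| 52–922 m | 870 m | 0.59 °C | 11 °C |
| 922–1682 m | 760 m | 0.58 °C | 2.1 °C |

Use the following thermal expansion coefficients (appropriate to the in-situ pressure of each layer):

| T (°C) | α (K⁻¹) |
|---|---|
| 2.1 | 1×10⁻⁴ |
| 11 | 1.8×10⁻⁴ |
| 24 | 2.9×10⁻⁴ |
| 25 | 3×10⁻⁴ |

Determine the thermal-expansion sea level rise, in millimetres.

147 mm of thermosteric rise

Layer 1 at 25 °C → α = 3×10⁻⁴ K⁻¹
Layer 2 at 11 °C → α = 1.8×10⁻⁴ K⁻¹
Layer 3 at 2.1 °C → α = 1×10⁻⁴ K⁻¹
Layer 1: 52 × 0.65 × 3×10⁻⁴ = 0.01014 m
Layer 2: 0.59 × 870 × 1.8×10⁻⁴ = 0.092394 m
Layer 3: 1×10⁻⁴ × 0.58 × 760 = 0.04408 m
Δh = 0.01014 + 0.092394 + 0.04408 = 0.146614 m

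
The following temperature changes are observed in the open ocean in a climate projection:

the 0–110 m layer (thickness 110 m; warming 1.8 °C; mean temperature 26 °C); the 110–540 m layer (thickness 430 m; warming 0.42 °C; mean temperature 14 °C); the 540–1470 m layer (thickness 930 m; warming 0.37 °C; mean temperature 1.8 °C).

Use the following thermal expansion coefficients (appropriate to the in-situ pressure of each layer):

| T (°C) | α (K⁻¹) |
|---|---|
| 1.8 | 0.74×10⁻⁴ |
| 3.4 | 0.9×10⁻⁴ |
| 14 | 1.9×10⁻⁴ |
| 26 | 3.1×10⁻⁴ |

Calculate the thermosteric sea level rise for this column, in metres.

Layer 1 at 26 °C → α = 3.1×10⁻⁴ K⁻¹
Layer 2 at 14 °C → α = 1.9×10⁻⁴ K⁻¹
Layer 3 at 1.8 °C → α = 0.74×10⁻⁴ K⁻¹
Layer 1: 3.1×10⁻⁴ × 110 × 1.8 = 0.06138 m
Layer 2: 1.9×10⁻⁴ × 0.42 × 430 = 0.034314 m
540–1470 m: 0.37 × 0.74×10⁻⁴ × 930 = 0.0254634 m
Δh = 0.06138 + 0.034314 + 0.0254634 = 0.1211574 m

Δh ≈ 0.121 m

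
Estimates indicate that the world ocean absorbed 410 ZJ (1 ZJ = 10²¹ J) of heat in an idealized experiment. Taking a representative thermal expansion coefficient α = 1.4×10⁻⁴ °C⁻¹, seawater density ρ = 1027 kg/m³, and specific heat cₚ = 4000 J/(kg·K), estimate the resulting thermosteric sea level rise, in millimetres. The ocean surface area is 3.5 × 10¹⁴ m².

Per unit area: Q = 410×10²¹ / (3.5×10¹⁴) ≈ 1.171×10⁹ J/m²
Δh = αQ/(ρcₚ) = 1.4×10⁻⁴ × 1.171×10⁹ / (1027 × 4000) ≈ 0.039907 m

Δh ≈ 39.9 mm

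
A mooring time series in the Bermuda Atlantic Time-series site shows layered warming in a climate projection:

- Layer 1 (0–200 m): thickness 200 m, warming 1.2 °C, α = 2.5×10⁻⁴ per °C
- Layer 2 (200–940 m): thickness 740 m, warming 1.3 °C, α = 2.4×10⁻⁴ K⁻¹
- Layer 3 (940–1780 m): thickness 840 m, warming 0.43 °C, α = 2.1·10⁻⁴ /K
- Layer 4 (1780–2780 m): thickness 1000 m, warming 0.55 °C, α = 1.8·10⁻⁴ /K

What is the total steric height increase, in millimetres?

1.2 × 2.5×10⁻⁴ × 200 = 0.06000 m
740 × 1.3 × 2.4×10⁻⁴ = 0.23088 m
0.43 × 2.1×10⁻⁴ × 840 = 0.075852 m
1780–2780 m: 0.55 × 1.8×10⁻⁴ × 1000 = 0.09900 m
Δh = 0.06000 + 0.23088 + 0.075852 + 0.09900 = 0.465732 m

about 466 mm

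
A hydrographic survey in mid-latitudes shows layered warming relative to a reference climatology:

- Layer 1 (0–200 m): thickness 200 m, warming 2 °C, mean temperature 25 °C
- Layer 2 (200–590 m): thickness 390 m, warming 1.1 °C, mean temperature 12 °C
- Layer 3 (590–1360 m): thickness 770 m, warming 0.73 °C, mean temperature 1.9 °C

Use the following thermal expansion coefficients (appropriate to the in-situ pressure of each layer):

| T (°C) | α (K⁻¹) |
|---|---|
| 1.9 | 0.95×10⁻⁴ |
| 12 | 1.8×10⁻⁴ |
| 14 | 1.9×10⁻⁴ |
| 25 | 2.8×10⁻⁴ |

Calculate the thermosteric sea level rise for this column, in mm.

240 mm of thermosteric rise

Layer 1 at 25 °C → α = 2.8×10⁻⁴ K⁻¹
Layer 2 at 12 °C → α = 1.8×10⁻⁴ K⁻¹
Layer 3 at 1.9 °C → α = 0.95×10⁻⁴ K⁻¹
2.8×10⁻⁴ × 200 × 2 = 0.11200 m
200–590 m: 1.8×10⁻⁴ × 390 × 1.1 = 0.07722 m
590–1360 m: 0.95×10⁻⁴ × 0.73 × 770 = 0.0533995 m
Δh = 0.11200 + 0.07722 + 0.0533995 = 0.2426195 m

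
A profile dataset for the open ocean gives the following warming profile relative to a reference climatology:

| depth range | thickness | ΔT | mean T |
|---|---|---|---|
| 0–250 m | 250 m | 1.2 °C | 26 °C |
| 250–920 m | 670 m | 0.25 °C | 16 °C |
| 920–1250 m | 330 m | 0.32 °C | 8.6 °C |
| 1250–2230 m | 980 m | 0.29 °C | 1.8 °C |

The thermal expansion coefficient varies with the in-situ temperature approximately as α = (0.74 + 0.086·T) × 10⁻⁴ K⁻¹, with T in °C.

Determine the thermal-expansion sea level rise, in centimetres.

Δh = 16.6 cm

Layer 1: α = (0.74 + 0.086×26)×10⁻⁴ = 2.976×10⁻⁴ K⁻¹
Layer 2: α = (0.74 + 0.086×16)×10⁻⁴ = 2.116×10⁻⁴ K⁻¹
Layer 3: α = (0.74 + 0.086×8.6)×10⁻⁴ = 1.4796×10⁻⁴ K⁻¹
Layer 4: α = (0.74 + 0.086×1.8)×10⁻⁴ = 0.8948×10⁻⁴ K⁻¹
0–250 m: 1.2 × 250 × 2.976×10⁻⁴ = 0.08928 m
250–920 m: 670 × 0.25 × 2.116×10⁻⁴ = 0.035443 m
0.32 × 330 × 1.4796×10⁻⁴ = 0.015624576 m
1250–2230 m: 980 × 0.29 × 0.8948×10⁻⁴ = 0.025430216 m
Δh = 0.08928 + 0.035443 + 0.015624576 + 0.025430216 = 0.165777792 m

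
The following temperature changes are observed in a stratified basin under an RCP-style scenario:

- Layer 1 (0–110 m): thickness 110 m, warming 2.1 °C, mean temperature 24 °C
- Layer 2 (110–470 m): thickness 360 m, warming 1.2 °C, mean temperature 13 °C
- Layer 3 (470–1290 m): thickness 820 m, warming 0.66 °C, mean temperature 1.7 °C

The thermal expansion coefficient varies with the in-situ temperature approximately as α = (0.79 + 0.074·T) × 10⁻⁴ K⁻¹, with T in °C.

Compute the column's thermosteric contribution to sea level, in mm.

Layer 1: α = (0.79 + 0.074×24)×10⁻⁴ = 2.566×10⁻⁴ K⁻¹
Layer 2: α = (0.79 + 0.074×13)×10⁻⁴ = 1.752×10⁻⁴ K⁻¹
Layer 3: α = (0.79 + 0.074×1.7)×10⁻⁴ = 0.9158×10⁻⁴ K⁻¹
0–110 m: 110 × 2.1 × 2.566×10⁻⁴ = 0.0592746 m
1.752×10⁻⁴ × 360 × 1.2 = 0.0756864 m
0.66 × 820 × 0.9158×10⁻⁴ = 0.049563096 m
Δh = 0.0592746 + 0.0756864 + 0.049563096 = 0.184524096 m

about 185 mm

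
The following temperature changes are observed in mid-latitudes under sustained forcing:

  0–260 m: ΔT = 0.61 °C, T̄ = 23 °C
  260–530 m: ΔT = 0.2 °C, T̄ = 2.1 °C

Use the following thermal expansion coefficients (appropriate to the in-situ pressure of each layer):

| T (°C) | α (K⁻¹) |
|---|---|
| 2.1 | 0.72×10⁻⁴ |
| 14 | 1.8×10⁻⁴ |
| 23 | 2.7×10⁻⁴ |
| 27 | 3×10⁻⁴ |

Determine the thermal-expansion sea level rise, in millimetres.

Δh = 47 mm

Layer 1 at 23 °C → α = 2.7×10⁻⁴ K⁻¹
Layer 2 at 2.1 °C → α = 0.72×10⁻⁴ K⁻¹
260 × 0.61 × 2.7×10⁻⁴ = 0.042822 m
260–530 m: 270 × 0.2 × 0.72×10⁻⁴ = 0.003888 m
Δh = 0.042822 + 0.003888 = 0.04671 m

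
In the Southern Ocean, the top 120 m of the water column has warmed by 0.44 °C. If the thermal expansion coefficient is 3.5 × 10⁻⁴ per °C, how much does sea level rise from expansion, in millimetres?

Δh = 18 mm

Δh = αΔT·H = 3.5×10⁻⁴ × 0.44 × 120 = 0.01848 m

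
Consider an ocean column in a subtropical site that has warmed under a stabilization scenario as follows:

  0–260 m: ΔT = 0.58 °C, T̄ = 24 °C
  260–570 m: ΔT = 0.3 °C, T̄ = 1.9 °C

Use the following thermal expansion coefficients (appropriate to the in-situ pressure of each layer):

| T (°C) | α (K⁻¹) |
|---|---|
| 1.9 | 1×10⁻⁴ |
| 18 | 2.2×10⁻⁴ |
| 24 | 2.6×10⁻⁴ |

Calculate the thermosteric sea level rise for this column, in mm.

about 48.5 mm

Layer 1 at 24 °C → α = 2.6×10⁻⁴ K⁻¹
Layer 2 at 1.9 °C → α = 1×10⁻⁴ K⁻¹
2.6×10⁻⁴ × 0.58 × 260 = 0.039208 m
Layer 2: 0.3 × 310 × 1×10⁻⁴ = 0.00930 m
Δh = 0.039208 + 0.00930 = 0.048508 m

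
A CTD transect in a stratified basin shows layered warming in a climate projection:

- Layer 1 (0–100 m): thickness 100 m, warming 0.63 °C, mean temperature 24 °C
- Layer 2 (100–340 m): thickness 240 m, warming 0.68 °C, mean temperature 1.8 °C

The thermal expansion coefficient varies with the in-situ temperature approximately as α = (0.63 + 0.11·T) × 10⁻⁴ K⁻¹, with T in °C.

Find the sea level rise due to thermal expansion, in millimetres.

Layer 1: α = (0.63 + 0.11×24)×10⁻⁴ = 3.27×10⁻⁴ K⁻¹
Layer 2: α = (0.63 + 0.11×1.8)×10⁻⁴ = 0.828×10⁻⁴ K⁻¹
Layer 1: 0.63 × 3.27×10⁻⁴ × 100 = 0.020601 m
0.828×10⁻⁴ × 240 × 0.68 = 0.01351296 m
Δh = 0.020601 + 0.01351296 = 0.03411396 m ≈ 34 mm

34 mm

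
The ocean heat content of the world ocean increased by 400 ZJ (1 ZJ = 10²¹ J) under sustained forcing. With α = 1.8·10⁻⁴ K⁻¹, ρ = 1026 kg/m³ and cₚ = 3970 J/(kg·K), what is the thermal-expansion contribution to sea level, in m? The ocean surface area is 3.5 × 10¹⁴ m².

Per unit area: Q = 400×10²¹ / (3.5×10¹⁴) ≈ 1.143×10⁹ J/m²
Δh = αQ/(ρcₚ) = 1.8×10⁻⁴ × 1.143×10⁹ / (1026 × 3970) ≈ 0.05051 m

Δh ≈ 0.051 m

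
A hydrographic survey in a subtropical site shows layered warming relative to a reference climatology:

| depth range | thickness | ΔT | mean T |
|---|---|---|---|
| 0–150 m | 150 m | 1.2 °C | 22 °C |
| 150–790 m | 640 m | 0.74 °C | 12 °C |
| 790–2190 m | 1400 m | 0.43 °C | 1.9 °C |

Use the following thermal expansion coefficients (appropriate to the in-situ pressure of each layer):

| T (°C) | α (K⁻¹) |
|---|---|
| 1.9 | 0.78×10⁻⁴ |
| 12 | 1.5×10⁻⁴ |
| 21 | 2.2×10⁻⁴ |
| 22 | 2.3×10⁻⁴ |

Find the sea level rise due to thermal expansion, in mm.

159 mm

Layer 1 at 22 °C → α = 2.3×10⁻⁴ K⁻¹
Layer 2 at 12 °C → α = 1.5×10⁻⁴ K⁻¹
Layer 3 at 1.9 °C → α = 0.78×10⁻⁴ K⁻¹
Layer 1: 1.2 × 2.3×10⁻⁴ × 150 = 0.04140 m
150–790 m: 640 × 1.5×10⁻⁴ × 0.74 = 0.07104 m
0.43 × 0.78×10⁻⁴ × 1400 = 0.046956 m
Δh = 0.04140 + 0.07104 + 0.046956 = 0.159396 m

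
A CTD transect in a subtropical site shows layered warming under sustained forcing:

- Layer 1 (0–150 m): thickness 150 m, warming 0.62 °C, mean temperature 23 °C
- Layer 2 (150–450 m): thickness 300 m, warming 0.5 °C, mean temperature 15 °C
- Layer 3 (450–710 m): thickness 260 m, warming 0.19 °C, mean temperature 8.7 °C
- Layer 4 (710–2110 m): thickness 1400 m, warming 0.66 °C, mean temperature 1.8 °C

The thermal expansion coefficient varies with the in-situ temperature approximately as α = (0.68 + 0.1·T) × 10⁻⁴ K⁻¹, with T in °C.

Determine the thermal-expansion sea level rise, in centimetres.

Layer 1: α = (0.68 + 0.1×23)×10⁻⁴ = 2.98×10⁻⁴ K⁻¹
Layer 2: α = (0.68 + 0.1×15)×10⁻⁴ = 2.18×10⁻⁴ K⁻¹
Layer 3: α = (0.68 + 0.1×8.7)×10⁻⁴ = 1.55×10⁻⁴ K⁻¹
Layer 4: α = (0.68 + 0.1×1.8)×10⁻⁴ = 0.86×10⁻⁴ K⁻¹
Layer 1: 2.98×10⁻⁴ × 0.62 × 150 = 0.027714 m
Layer 2: 300 × 0.5 × 2.18×10⁻⁴ = 0.03270 m
Layer 3: 0.19 × 1.55×10⁻⁴ × 260 = 0.007657 m
0.86×10⁻⁴ × 1400 × 0.66 = 0.079464 m
Δh = 0.027714 + 0.03270 + 0.007657 + 0.079464 = 0.147535 m

about 14.8 cm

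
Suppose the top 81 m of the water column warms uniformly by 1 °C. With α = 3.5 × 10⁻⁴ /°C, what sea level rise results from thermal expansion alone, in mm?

Δh = αΔT·H = 3.5×10⁻⁴ × 1 × 81 = 0.02835 m

28 mm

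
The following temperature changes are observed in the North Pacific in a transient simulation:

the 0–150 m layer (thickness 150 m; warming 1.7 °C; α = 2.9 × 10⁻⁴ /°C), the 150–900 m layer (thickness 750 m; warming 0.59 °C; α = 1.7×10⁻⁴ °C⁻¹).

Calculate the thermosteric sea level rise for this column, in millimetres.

about 150 mm

Layer 1: 150 × 1.7 × 2.9×10⁻⁴ = 0.07395 m
0.59 × 750 × 1.7×10⁻⁴ = 0.075225 m
Δh = 0.07395 + 0.075225 = 0.149175 m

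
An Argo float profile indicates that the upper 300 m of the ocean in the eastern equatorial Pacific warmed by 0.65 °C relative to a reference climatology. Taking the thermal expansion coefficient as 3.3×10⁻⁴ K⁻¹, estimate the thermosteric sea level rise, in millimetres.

64 mm of thermosteric rise

Δh = αΔT·H = 3.3×10⁻⁴ × 0.65 × 300 = 0.06435 m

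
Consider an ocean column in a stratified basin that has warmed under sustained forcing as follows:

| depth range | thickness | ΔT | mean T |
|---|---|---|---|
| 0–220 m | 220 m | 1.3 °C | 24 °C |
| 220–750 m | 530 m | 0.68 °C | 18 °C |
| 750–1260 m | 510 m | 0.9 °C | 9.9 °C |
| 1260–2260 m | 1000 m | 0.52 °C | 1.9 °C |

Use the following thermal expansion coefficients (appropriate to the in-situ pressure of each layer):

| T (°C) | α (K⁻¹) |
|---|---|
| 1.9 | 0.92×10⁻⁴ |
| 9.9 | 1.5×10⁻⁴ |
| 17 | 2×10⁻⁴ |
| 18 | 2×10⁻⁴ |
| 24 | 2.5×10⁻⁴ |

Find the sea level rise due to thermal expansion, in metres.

Layer 1 at 24 °C → α = 2.5×10⁻⁴ K⁻¹
Layer 2 at 18 °C → α = 2×10⁻⁴ K⁻¹
Layer 3 at 9.9 °C → α = 1.5×10⁻⁴ K⁻¹
Layer 4 at 1.9 °C → α = 0.92×10⁻⁴ K⁻¹
Layer 1: 220 × 1.3 × 2.5×10⁻⁴ = 0.07150 m
Layer 2: 530 × 2×10⁻⁴ × 0.68 = 0.07208 m
Layer 3: 1.5×10⁻⁴ × 510 × 0.9 = 0.06885 m
Layer 4: 1000 × 0.92×10⁻⁴ × 0.52 = 0.04784 m
Δh = 0.07150 + 0.07208 + 0.06885 + 0.04784 = 0.26027 m

0.26 m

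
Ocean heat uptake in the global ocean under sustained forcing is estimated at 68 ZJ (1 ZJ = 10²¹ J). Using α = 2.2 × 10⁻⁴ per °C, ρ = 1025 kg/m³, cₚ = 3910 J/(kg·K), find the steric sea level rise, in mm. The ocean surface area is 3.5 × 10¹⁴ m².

Δh = 10.7 mm

Per unit area: Q = 68×10²¹ / (3.5×10¹⁴) ≈ 1.943×10⁸ J/m²
Δh = αQ/(ρcₚ) = 2.2×10⁻⁴ × 1.943×10⁸ / (1025 × 3910) ≈ 0.010666 m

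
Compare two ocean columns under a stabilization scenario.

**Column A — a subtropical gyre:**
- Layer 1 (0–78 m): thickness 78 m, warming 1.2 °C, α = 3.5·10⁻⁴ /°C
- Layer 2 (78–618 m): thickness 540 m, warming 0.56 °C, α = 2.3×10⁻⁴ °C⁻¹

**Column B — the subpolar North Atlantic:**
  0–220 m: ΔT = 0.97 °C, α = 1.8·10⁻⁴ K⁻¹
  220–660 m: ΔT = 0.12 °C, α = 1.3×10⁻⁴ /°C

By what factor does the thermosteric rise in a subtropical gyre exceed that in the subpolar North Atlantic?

a factor of 2.3

A 3.5×10⁻⁴ × 78 × 1.2 = 0.03276 m
A 78–618 m: 2.3×10⁻⁴ × 540 × 0.56 = 0.069552 m
A total: 0.102312 m
B 1.8×10⁻⁴ × 0.97 × 220 = 0.038412 m
B 1.3×10⁻⁴ × 0.12 × 440 = 0.006864 m
B total: 0.045276 m
Ratio: 0.102312 / 0.045276 ≈ 2.260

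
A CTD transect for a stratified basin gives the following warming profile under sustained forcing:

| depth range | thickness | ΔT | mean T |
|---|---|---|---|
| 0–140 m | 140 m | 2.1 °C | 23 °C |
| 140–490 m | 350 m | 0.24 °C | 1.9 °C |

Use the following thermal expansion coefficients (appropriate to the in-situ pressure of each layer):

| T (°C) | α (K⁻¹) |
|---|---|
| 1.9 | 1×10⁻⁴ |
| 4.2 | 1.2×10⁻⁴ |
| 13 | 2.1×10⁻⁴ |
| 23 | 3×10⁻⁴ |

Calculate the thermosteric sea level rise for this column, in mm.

Δh ≈ 96.6 mm

Layer 1 at 23 °C → α = 3×10⁻⁴ K⁻¹
Layer 2 at 1.9 °C → α = 1×10⁻⁴ K⁻¹
Layer 1: 3×10⁻⁴ × 140 × 2.1 = 0.08820 m
140–490 m: 0.24 × 350 × 1×10⁻⁴ = 0.00840 m
Δh = 0.08820 + 0.00840 = 0.09660 m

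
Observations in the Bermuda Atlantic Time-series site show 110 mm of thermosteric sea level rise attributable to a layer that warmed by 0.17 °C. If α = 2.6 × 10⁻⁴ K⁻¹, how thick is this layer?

H = Δh/(αΔT) = 0.11 / (2.6×10⁻⁴ × 0.17) ≈ 2489 m

H ≈ 2500 m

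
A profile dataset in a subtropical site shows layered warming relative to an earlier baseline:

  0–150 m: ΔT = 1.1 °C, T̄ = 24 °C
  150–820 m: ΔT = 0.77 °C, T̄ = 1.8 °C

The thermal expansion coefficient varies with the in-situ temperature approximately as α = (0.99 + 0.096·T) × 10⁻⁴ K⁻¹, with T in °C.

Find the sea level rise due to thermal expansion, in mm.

Δh ≈ 110 mm

Layer 1: α = (0.99 + 0.096×24)×10⁻⁴ = 3.294×10⁻⁴ K⁻¹
Layer 2: α = (0.99 + 0.096×1.8)×10⁻⁴ = 1.1628×10⁻⁴ K⁻¹
0–150 m: 150 × 1.1 × 3.294×10⁻⁴ = 0.054351 m
Layer 2: 670 × 1.1628×10⁻⁴ × 0.77 = 0.059988852 m
Δh = 0.054351 + 0.059988852 = 0.114339852 m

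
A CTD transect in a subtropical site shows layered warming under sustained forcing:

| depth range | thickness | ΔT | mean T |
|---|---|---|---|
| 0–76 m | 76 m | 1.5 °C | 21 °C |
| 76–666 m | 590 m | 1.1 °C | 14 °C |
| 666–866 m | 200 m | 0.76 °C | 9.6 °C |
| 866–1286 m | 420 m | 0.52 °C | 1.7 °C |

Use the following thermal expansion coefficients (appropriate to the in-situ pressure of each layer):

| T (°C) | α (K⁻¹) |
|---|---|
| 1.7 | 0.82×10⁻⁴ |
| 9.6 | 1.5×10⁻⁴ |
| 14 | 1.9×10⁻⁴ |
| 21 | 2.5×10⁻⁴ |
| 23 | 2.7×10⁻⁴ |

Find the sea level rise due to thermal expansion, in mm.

Layer 1 at 21 °C → α = 2.5×10⁻⁴ K⁻¹
Layer 2 at 14 °C → α = 1.9×10⁻⁴ K⁻¹
Layer 3 at 9.6 °C → α = 1.5×10⁻⁴ K⁻¹
Layer 4 at 1.7 °C → α = 0.82×10⁻⁴ K⁻¹
Layer 1: 2.5×10⁻⁴ × 76 × 1.5 = 0.02850 m
Layer 2: 1.1 × 1.9×10⁻⁴ × 590 = 0.12331 m
Layer 3: 0.76 × 1.5×10⁻⁴ × 200 = 0.02280 m
Layer 4: 0.52 × 0.82×10⁻⁴ × 420 = 0.0179088 m
Δh = 0.02850 + 0.12331 + 0.02280 + 0.0179088 = 0.1925188 m

193 mm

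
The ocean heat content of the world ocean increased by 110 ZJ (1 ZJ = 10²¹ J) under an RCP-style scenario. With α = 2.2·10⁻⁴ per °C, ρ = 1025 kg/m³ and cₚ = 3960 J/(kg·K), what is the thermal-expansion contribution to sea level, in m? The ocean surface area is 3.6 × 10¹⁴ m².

Per unit area: Q = 110×10²¹ / (3.6×10¹⁴) ≈ 3.056×10⁸ J/m²
Δh = αQ/(ρcₚ) = 2.2×10⁻⁴ × 3.056×10⁸ / (1025 × 3960) ≈ 0.016564 m

Δh = 0.0166 m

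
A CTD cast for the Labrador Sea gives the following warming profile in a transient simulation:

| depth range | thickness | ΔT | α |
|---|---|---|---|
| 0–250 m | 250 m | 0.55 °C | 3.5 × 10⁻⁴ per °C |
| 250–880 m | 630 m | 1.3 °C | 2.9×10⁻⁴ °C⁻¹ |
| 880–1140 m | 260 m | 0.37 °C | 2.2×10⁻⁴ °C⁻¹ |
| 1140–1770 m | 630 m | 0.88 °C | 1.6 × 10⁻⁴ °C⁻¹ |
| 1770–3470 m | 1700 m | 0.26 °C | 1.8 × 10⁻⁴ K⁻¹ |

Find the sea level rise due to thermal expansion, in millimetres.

Δh ≈ 475 mm

3.5×10⁻⁴ × 250 × 0.55 = 0.048125 m
250–880 m: 630 × 1.3 × 2.9×10⁻⁴ = 0.23751 m
Layer 3: 0.37 × 2.2×10⁻⁴ × 260 = 0.021164 m
1140–1770 m: 630 × 0.88 × 1.6×10⁻⁴ = 0.088704 m
1770–3470 m: 0.26 × 1.8×10⁻⁴ × 1700 = 0.07956 m
Δh = 0.048125 + 0.23751 + 0.021164 + 0.088704 + 0.07956 = 0.475063 m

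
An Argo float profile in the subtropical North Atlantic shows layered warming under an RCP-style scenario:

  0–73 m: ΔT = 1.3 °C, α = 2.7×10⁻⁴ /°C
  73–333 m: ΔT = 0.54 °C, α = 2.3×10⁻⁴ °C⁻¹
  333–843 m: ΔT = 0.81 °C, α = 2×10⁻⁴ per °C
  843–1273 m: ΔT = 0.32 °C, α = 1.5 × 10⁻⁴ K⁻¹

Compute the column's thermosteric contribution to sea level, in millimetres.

Layer 1: 1.3 × 2.7×10⁻⁴ × 73 = 0.025623 m
Layer 2: 2.3×10⁻⁴ × 260 × 0.54 = 0.032292 m
0.81 × 510 × 2×10⁻⁴ = 0.08262 m
Layer 4: 0.32 × 1.5×10⁻⁴ × 430 = 0.02064 m
Δh = 0.025623 + 0.032292 + 0.08262 + 0.02064 = 0.161175 m

Δh ≈ 160 mm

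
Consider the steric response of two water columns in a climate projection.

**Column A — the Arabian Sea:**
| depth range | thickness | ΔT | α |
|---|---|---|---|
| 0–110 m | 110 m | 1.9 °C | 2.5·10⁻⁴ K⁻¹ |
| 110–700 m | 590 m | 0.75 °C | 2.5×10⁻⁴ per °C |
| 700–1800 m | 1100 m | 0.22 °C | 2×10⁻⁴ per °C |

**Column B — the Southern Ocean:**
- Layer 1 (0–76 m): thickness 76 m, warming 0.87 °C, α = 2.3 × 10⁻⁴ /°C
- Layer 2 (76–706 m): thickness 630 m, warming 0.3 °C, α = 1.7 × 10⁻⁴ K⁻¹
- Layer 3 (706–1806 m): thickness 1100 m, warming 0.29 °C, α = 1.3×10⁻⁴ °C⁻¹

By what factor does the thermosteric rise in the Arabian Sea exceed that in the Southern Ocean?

A 2.5×10⁻⁴ × 1.9 × 110 = 0.05225 m
A 110–700 m: 2.5×10⁻⁴ × 0.75 × 590 = 0.110625 m
A 700–1800 m: 0.22 × 1100 × 2×10⁻⁴ = 0.04840 m
A total: 0.211275 m
B 2.3×10⁻⁴ × 0.87 × 76 = 0.0152076 m
B 76–706 m: 0.3 × 630 × 1.7×10⁻⁴ = 0.03213 m
B 706–1806 m: 1.3×10⁻⁴ × 1100 × 0.29 = 0.04147 m
B total: 0.0888076 m
Ratio: 0.211275 / 0.0888076 ≈ 2.379

≈ 2.38×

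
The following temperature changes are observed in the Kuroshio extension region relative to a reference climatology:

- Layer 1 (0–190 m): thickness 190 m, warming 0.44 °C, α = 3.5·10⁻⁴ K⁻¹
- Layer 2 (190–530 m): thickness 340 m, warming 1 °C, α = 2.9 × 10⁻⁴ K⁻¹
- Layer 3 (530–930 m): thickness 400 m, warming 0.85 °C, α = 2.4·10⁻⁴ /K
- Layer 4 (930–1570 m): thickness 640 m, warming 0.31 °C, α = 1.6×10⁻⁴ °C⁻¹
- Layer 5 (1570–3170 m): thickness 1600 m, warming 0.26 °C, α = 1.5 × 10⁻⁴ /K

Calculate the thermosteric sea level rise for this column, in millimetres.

0–190 m: 0.44 × 3.5×10⁻⁴ × 190 = 0.02926 m
2.9×10⁻⁴ × 1 × 340 = 0.09860 m
2.4×10⁻⁴ × 400 × 0.85 = 0.08160 m
640 × 1.6×10⁻⁴ × 0.31 = 0.031744 m
1600 × 0.26 × 1.5×10⁻⁴ = 0.06240 m
Δh = 0.02926 + 0.09860 + 0.08160 + 0.031744 + 0.06240 = 0.303604 m

Δh = 304 mm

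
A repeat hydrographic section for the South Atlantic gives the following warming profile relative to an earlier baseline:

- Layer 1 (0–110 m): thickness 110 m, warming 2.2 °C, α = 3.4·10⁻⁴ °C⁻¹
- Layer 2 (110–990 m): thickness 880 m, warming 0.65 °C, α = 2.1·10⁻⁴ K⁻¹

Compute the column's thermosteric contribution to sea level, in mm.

Δh = 202 mm

Layer 1: 3.4×10⁻⁴ × 110 × 2.2 = 0.08228 m
880 × 0.65 × 2.1×10⁻⁴ = 0.12012 m
Δh = 0.08228 + 0.12012 = 0.20240 m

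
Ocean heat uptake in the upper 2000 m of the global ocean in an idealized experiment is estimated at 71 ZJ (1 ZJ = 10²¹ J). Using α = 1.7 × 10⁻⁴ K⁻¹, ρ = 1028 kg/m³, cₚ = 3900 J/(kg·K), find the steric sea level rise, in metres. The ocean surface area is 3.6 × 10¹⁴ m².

Δh = 0.0084 m

Per unit area: Q = 71×10²¹ / (3.6×10¹⁴) ≈ 1.972×10⁸ J/m²
Δh = αQ/(ρcₚ) = 1.7×10⁻⁴ × 1.972×10⁸ / (1028 × 3900) ≈ 0.0083618 m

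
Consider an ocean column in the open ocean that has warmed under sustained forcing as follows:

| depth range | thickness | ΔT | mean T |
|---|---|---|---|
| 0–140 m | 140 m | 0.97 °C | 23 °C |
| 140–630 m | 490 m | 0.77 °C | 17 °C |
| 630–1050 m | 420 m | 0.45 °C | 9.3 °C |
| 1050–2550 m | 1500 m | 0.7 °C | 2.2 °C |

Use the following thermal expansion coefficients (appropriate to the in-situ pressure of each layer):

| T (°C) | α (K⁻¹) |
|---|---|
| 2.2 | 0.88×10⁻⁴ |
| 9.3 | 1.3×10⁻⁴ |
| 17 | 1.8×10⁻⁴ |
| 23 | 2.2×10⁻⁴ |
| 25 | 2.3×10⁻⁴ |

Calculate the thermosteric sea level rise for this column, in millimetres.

215 mm

Layer 1 at 23 °C → α = 2.2×10⁻⁴ K⁻¹
Layer 2 at 17 °C → α = 1.8×10⁻⁴ K⁻¹
Layer 3 at 9.3 °C → α = 1.3×10⁻⁴ K⁻¹
Layer 4 at 2.2 °C → α = 0.88×10⁻⁴ K⁻¹
Layer 1: 0.97 × 140 × 2.2×10⁻⁴ = 0.029876 m
140–630 m: 1.8×10⁻⁴ × 0.77 × 490 = 0.067914 m
Layer 3: 1.3×10⁻⁴ × 420 × 0.45 = 0.02457 m
Layer 4: 0.7 × 0.88×10⁻⁴ × 1500 = 0.09240 m
Δh = 0.029876 + 0.067914 + 0.02457 + 0.09240 = 0.21476 m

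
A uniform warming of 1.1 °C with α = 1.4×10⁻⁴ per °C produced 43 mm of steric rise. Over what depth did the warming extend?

279 m

H = Δh/(αΔT) = 0.043 / (1.4×10⁻⁴ × 1.1) ≈ 279.2 m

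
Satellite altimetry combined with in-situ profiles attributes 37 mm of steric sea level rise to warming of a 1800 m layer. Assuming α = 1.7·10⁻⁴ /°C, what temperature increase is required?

ΔT = Δh/(αH) = 0.037 / (1.7×10⁻⁴ × 1800) ≈ 0.1209 °C

ΔT ≈ 0.121 °C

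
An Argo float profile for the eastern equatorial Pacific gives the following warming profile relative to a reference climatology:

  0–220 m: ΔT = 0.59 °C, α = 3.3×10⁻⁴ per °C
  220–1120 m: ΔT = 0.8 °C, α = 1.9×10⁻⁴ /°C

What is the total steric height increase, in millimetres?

0–220 m: 0.59 × 220 × 3.3×10⁻⁴ = 0.042834 m
900 × 1.9×10⁻⁴ × 0.8 = 0.13680 m
Δh = 0.042834 + 0.13680 = 0.179634 m

Δh = 180 mm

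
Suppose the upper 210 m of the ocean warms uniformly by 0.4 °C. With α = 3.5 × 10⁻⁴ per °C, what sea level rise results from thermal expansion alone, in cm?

about 2.94 cm

Δh = αΔT·H = 3.5×10⁻⁴ × 0.4 × 210 = 0.02940 m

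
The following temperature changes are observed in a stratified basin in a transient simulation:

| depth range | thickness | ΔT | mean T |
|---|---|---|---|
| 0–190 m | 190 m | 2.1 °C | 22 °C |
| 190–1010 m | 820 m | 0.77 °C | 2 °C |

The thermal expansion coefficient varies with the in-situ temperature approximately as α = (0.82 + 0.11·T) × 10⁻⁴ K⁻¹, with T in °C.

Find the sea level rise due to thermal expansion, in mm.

190 mm of thermosteric rise

Layer 1: α = (0.82 + 0.11×22)×10⁻⁴ = 3.24×10⁻⁴ K⁻¹
Layer 2: α = (0.82 + 0.11×2)×10⁻⁴ = 1.04×10⁻⁴ K⁻¹
2.1 × 3.24×10⁻⁴ × 190 = 0.129276 m
Layer 2: 0.77 × 1.04×10⁻⁴ × 820 = 0.0656656 m
Δh = 0.129276 + 0.0656656 = 0.1949416 m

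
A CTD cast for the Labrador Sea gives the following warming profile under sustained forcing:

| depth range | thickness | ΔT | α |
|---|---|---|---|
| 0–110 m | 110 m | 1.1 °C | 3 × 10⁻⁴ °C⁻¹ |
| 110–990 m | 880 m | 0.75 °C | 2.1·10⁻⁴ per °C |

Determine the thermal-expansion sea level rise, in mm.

Δh ≈ 175 mm

1.1 × 3×10⁻⁴ × 110 = 0.03630 m
110–990 m: 880 × 0.75 × 2.1×10⁻⁴ = 0.13860 m
Δh = 0.03630 + 0.13860 = 0.17490 m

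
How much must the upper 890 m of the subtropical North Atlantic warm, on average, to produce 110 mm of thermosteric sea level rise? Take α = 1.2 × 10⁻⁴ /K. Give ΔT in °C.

ΔT = Δh/(αH) = 0.11 / (1.2×10⁻⁴ × 890) ≈ 1.030 °C

1.03 °C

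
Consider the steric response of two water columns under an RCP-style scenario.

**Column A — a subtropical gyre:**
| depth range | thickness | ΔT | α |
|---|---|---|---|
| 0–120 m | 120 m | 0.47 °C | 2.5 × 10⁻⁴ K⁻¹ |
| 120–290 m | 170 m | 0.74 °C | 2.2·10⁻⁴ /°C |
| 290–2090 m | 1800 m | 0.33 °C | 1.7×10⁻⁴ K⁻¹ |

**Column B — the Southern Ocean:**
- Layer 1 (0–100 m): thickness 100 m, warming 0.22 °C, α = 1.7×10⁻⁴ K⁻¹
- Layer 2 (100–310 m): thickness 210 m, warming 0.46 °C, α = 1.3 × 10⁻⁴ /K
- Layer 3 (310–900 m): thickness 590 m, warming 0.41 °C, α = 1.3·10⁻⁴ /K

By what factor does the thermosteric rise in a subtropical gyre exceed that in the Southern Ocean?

a factor of 2.99

A 0.47 × 2.5×10⁻⁴ × 120 = 0.01410 m
A 120–290 m: 2.2×10⁻⁴ × 170 × 0.74 = 0.027676 m
A 290–2090 m: 1800 × 1.7×10⁻⁴ × 0.33 = 0.10098 m
A total: 0.142756 m
B 0–100 m: 100 × 1.7×10⁻⁴ × 0.22 = 0.00374 m
B 1.3×10⁻⁴ × 210 × 0.46 = 0.012558 m
B 1.3×10⁻⁴ × 590 × 0.41 = 0.031447 m
B total: 0.047745 m
Ratio: 0.142756 / 0.047745 ≈ 2.990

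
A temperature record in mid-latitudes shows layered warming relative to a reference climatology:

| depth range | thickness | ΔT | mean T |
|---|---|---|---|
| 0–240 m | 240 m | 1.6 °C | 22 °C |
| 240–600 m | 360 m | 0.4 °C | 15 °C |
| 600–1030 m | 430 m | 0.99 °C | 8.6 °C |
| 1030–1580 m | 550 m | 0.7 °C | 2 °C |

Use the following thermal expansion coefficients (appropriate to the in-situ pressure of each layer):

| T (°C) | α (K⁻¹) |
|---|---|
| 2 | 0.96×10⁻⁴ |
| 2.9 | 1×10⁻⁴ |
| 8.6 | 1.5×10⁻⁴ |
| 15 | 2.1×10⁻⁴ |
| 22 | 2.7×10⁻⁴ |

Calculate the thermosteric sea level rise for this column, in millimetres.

Layer 1 at 22 °C → α = 2.7×10⁻⁴ K⁻¹
Layer 2 at 15 °C → α = 2.1×10⁻⁴ K⁻¹
Layer 3 at 8.6 °C → α = 1.5×10⁻⁴ K⁻¹
Layer 4 at 2 °C → α = 0.96×10⁻⁴ K⁻¹
2.7×10⁻⁴ × 240 × 1.6 = 0.10368 m
2.1×10⁻⁴ × 0.4 × 360 = 0.03024 m
Layer 3: 430 × 1.5×10⁻⁴ × 0.99 = 0.063855 m
0.96×10⁻⁴ × 0.7 × 550 = 0.03696 m
Δh = 0.10368 + 0.03024 + 0.063855 + 0.03696 = 0.234735 m

Δh = 235 mm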